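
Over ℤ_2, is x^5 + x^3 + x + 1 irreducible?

No

Write P(x) = x^5 + x^3 + x + 1.
Check for roots in ℤ_2: P(0) = 1; P(1) = 0 → root.
P(1) = 0, so (x − 1) divides P(x); P is reducible.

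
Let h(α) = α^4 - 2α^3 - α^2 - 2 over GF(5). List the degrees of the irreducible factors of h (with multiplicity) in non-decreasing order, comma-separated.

Roots in GF(5): h(0) = 3; h(1) = 1; h(2) = 4; h(3) = 1; h(4) = 0 → root.
Linear factors from roots: (α + 1).
Complete factorization: h(α) = (α + 1)·(α^3 + 2α^2 + 2α - 2).
Factor degrees with multiplicity: 1 + 3 = 4.

1, 3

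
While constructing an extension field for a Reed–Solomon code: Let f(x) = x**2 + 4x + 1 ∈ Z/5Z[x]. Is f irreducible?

Check for roots in Z/5Z: f(0) = 1; f(1) = 1; f(2) = 3; f(3) = 2; f(4) = 3.
No roots. A degree-2 polynomial over a field with no linear factor is irreducible.

Yes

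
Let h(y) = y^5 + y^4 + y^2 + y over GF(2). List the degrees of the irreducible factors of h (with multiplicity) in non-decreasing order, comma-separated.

Roots in GF(2): h(0) = 0 → root; h(1) = 0 → root.
Linear factors from roots: (y), (y + 1).
Complete factorization: h(y) = (y)·(y + 1)^2·(y^2 + y + 1).
Factor degrees with multiplicity: 1 + 1 + 1 + 2 = 5.

1, 1, 1, 2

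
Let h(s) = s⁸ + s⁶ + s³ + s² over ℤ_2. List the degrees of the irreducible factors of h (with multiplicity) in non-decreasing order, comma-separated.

1, 1, 1, 2, 3

Roots in ℤ_2: h(0) = 0 → root; h(1) = 0 → root.
Linear factors from roots: (s), (s + 1).
Complete factorization: h(s) = (s + 1)·(s)^2·(s² + s + 1)·(s³ + s + 1).
Factor degrees with multiplicity: 1 + 1 + 1 + 2 + 3 = 8.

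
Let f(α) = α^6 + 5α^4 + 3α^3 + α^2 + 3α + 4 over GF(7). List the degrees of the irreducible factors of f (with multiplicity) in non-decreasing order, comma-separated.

1, 1, 2, 2

Linear factors from roots: (α + 5), (α + 3).
Complete factorization: f(α) = (α + 3)·(α + 5)·(α^2 + 1)·(α^2 + 6α + 4).
Factor degrees with multiplicity: 1 + 1 + 2 + 2 = 6.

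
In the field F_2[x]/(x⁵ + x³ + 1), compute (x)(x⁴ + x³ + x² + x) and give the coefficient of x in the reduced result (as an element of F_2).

0

Multiply in F_2[x]: (x)·(x⁴ + x³ + x² + x) = x⁵ + x⁴ + x³ + x².
Reduce using x⁵ ≡ x³ + 1 (mod x⁵ + x³ + 1).
Reduced: x⁴ + x² + 1.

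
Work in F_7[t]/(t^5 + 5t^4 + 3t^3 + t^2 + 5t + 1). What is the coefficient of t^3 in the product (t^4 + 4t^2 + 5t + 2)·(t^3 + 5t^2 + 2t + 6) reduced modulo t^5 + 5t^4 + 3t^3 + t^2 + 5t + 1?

Multiply in F_7[t]: (t^4 + 4t^2 + 5t + 2)·(t^3 + 5t^2 + 2t + 6) = t^7 + 5t^6 + 6t^5 + 3t^4 + 2t^2 + 6t + 5.
Reduce using t^5 ≡ 2t^4 + 4t^3 + 6t^2 + 2t + 6 (mod t^5 + 5t^4 + 3t^3 + t^2 + 5t + 1).
Reduced: t^4 + 5t^2 + 5t + 2.

0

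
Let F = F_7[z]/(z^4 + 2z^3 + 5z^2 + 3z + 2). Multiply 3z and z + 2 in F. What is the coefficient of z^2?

Multiply in F_7[z]: (3z)·(z + 2) = 3z^2 + 6z.
Reduced: 3z^2 + 6z.

3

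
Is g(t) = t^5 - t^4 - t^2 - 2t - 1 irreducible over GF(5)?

Check for roots in GF(5): g(0) = 4; g(1) = 1; g(2) = 2; g(3) = 1; g(4) = 3.
No roots, so no linear factors.
Degree-2 irreducible divisors: test the 10 monic irreducibles of degree 2 over GF(5).
None of them divide g (all give nonzero remainder).
No irreducible factor of degree ≤ 2 exists, so g is irreducible over GF(5).

Yes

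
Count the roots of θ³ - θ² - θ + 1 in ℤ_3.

Write g(θ) = θ³ - θ² - θ + 1.
Evaluate at each of the 3 elements of ℤ_3:
g(0) = 1; g(1) = 0 → root; g(2) = 0 → root.
Roots: {1, 2}.

2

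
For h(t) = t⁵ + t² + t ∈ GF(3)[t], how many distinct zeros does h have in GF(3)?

2

Evaluate at each of the 3 elements of GF(3):
h(0) = 0 → root; h(1) = 0 → root; h(2) = 2.
Roots: {0, 1}.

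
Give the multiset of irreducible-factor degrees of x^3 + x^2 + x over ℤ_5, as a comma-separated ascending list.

Write g(x) = x^3 + x^2 + x.
Roots in ℤ_5: g(0) = 0 → root; g(1) = 3; g(2) = 4; g(3) = 4; g(4) = 4.
Linear factors from roots: (x).
Complete factorization: g(x) = (x)·(x^2 + x + 1).
Factor degrees with multiplicity: 1 + 2 = 3.

1, 2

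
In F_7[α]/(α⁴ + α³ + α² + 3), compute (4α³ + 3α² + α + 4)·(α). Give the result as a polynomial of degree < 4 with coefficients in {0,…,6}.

Multiply in F_7[α]: (4α³ + 3α² + α + 4)·(α) = 4α⁴ + 3α³ + α² + 4α.
Reduce using α⁴ ≡ 6α³ + 6α² + 4 (mod α⁴ + α³ + α² + 3).
Reduced: 6α³ + 4α² + 4α + 2.

6α^3 + 4α^2 + 4α + 2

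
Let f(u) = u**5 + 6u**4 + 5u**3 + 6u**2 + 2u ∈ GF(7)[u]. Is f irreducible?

No

Check for roots in GF(7): f(0) = 0 → root; f(1) = 6; f(2) = 0 → root; f(3) = 0 → root; f(4) = 2; f(5) = 2; f(6) = 4.
f(0) = 0, so (u) divides f(u); f is reducible.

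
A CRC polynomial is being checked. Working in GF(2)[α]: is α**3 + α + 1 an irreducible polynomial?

Write g(α) = α**3 + α + 1.
Check for roots in GF(2): g(0) = 1; g(1) = 1.
No roots. A degree-3 polynomial over a field with no linear factor is irreducible.

Yes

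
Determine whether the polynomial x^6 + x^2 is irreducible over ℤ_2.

Write m(x) = x^6 + x^2.
Check for roots in ℤ_2: m(0) = 0 → root; m(1) = 0 → root.
m(0) = 0, so (x) divides m(x); m is reducible.

No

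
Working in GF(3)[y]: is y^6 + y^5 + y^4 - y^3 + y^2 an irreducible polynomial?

Write m(y) = y^6 + y^5 + y^4 - y^3 + y^2.
Check for roots in GF(3): m(0) = 0 → root; m(1) = 0 → root; m(2) = 0 → root.
m(0) = 0, so (y) divides m(y); m is reducible.

No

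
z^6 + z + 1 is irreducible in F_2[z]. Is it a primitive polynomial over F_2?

Write f(z) = z^6 + z + 1.
|GF(2^6)^×| = 2^6 − 1 = 63. Prime factorization: 63 = 3^2·7.
f is primitive ⇔ z has order 63 in GF(2)[z]/(f), i.e. z^(63/q) ≠ 1 for each prime q | 63.
z^(21) mod f = z^5 + z^4 + z^3 + z + 1.
z^(9) mod f = z^4 + z^3.
None equal 1, so z has full order 63; f is primitive.

Yes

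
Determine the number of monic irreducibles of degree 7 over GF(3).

x^(3^7) − x is the product of all monic irreducibles of degree dividing 7; Möbius inversion gives N = (1/7) Σ μ(7/d)·3^d.
Divisors of 7: 1, 7; μ(7/d) for each: -1, 1.
Σ = − 3^1 + 3^7 = 2184.
N = 2184/7 = 312.

312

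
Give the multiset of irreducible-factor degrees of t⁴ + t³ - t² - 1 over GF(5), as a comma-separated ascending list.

Write h(t) = t⁴ + t³ - t² - 1.
Roots in GF(5): h(0) = 4; h(1) = 0 → root; h(2) = 4; h(3) = 3; h(4) = 3.
Linear factors from roots: (t - 1).
Complete factorization: h(t) = (t - 1)^2·(t² - 2t - 1).
Factor degrees with multiplicity: 1 + 1 + 2 = 4.

1, 1, 2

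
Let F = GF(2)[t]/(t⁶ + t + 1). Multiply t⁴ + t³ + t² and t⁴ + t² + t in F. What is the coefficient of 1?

0

Multiply in GF(2)[t]: (t⁴ + t³ + t²)·(t⁴ + t² + t) = t⁸ + t⁷ + t³.
Reduce using t⁶ ≡ t + 1 (mod t⁶ + t + 1).
Reduced: t.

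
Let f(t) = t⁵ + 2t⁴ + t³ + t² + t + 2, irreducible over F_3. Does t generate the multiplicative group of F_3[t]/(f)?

No

|GF(3^5)^×| = 3^5 − 1 = 242. Prime factorization: 242 = 2·11^2.
f is primitive ⇔ t has order 242 in GF(3)[t]/(f), i.e. t^(242/q) ≠ 1 for each prime q | 242.
t^(121) mod f = 1
t^(22) mod f = t⁴ + 2t² + 2t + 1.
Since t^(121) = 1, the order of t divides 121 < 242; not primitive.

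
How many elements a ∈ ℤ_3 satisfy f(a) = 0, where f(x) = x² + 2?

2

Evaluate at each of the 3 elements of ℤ_3:
f(0) = 2; f(1) = 0 → root; f(2) = 0 → root.
Roots: {1, 2}.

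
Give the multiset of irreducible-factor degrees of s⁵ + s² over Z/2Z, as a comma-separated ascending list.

1, 1, 1, 2

Write h(s) = s⁵ + s².
Roots in Z/2Z: h(0) = 0 → root; h(1) = 0 → root.
Linear factors from roots: (s), (s + 1).
Complete factorization: h(s) = (s + 1)·(s)^2·(s² + s + 1).
Factor degrees with multiplicity: 1 + 1 + 1 + 2 = 5.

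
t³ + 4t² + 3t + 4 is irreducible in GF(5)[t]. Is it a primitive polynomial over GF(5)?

Write f(t) = t³ + 4t² + 3t + 4.
|GF(5^3)^×| = 5^3 − 1 = 124. Prime factorization: 124 = 2^2·31.
f is primitive ⇔ t has order 124 in GF(5)[t]/(f), i.e. t^(124/q) ≠ 1 for each prime q | 124.
t^(62) mod f = 1
t^(4) mod f = 3t² + 3t + 1.
Since t^(62) = 1, the order of t divides 62 < 124; not primitive.

No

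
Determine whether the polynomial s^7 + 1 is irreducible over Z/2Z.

No

Write m(s) = s^7 + 1.
Check for roots in Z/2Z: m(0) = 1; m(1) = 0 → root.
m(1) = 0, so (s − 1) divides m(s); m is reducible.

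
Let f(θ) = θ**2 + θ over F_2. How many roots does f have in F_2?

2

Evaluate at each of the 2 elements of F_2:
f(0) = 0 → root; f(1) = 0 → root.
Roots: {0, 1}.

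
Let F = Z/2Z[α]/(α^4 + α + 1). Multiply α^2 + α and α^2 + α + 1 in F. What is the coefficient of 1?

1

Multiply in Z/2Z[α]: (α^2 + α)·(α^2 + α + 1) = α^4 + α.
Reduce using α^4 ≡ α + 1 (mod α^4 + α + 1).
Reduced: 1.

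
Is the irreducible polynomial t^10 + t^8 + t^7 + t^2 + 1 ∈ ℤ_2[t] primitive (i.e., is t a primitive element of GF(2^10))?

Yes

Write f(t) = t^10 + t^8 + t^7 + t^2 + 1.
|GF(2^10)^×| = 2^10 − 1 = 1023. Prime factorization: 1023 = 3·11·31.
f is primitive ⇔ t has order 1023 in GF(2)[t]/(f), i.e. t^(1023/q) ≠ 1 for each prime q | 1023.
t^(341) mod f = t^8 + t^7 + t^6 + t^5 + t^2 + t + 1.
t^(93) mod f = t^8 + t^3 + t^2 + t.
t^(33) mod f = t^8 + t^7 + t^3 + t^2.
None equal 1, so t has full order 1023; f is primitive.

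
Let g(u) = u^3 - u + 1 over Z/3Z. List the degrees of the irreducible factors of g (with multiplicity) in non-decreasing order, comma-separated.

Roots in Z/3Z: g(0) = 1; g(1) = 1; g(2) = 1.
Complete factorization: g(u) = (u^3 - u + 1).
Factor degrees with multiplicity: 3 = 3.

3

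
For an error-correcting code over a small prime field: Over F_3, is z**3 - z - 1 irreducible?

Yes

Write P(z) = z**3 - z - 1.
Check for roots in F_3: P(0) = 2; P(1) = 2; P(2) = 2.
No roots. A degree-3 polynomial over a field with no linear factor is irreducible.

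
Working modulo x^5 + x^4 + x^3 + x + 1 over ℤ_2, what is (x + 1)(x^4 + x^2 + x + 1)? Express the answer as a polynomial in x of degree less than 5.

x

Multiply in ℤ_2[x]: (x + 1)·(x^4 + x^2 + x + 1) = x^5 + x^4 + x^3 + 1.
Reduce using x^5 ≡ x^4 + x^3 + x + 1 (mod x^5 + x^4 + x^3 + x + 1).
Reduced: x.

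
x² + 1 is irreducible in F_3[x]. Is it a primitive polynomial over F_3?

Write f(x) = x² + 1.
|GF(3^2)^×| = 3^2 − 1 = 8. Prime factorization: 8 = 2^3.
f is primitive ⇔ x has order 8 in GF(3)[x]/(f), i.e. x^(8/q) ≠ 1 for each prime q | 8.
x^(4) mod f = 1
Since x^(4) = 1, the order of x divides 4 < 8; not primitive.

No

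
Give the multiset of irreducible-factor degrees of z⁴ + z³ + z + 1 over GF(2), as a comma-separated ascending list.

1, 1, 2

Write h(z) = z⁴ + z³ + z + 1.
Roots in GF(2): h(0) = 1; h(1) = 0 → root.
Linear factors from roots: (z + 1).
Complete factorization: h(z) = (z + 1)^2·(z² + z + 1).
Factor degrees with multiplicity: 1 + 1 + 2 = 4.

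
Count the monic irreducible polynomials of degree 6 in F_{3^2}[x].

x^(9^6) − x is the product of all monic irreducibles of degree dividing 6; Möbius inversion gives N = (1/6) Σ μ(6/d)·9^d.
Divisors of 6: 1, 2, 3, 6; μ(6/d) for each: 1, -1, -1, 1.
Σ = 9^1 − 9^2 − 9^3 + 9^6 = 530640.
N = 530640/6 = 88440.

88440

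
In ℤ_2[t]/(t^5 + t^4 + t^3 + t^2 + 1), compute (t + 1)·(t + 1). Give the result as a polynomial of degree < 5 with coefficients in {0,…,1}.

t^2 + 1

Multiply in ℤ_2[t]: (t + 1)·(t + 1) = t^2 + 1.
Reduced: t^2 + 1.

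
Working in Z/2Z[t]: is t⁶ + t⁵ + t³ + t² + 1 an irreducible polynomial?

Write m(t) = t⁶ + t⁵ + t³ + t² + 1.
Check for roots in Z/2Z: m(0) = 1; m(1) = 1.
No roots, so no linear factors.
Monic irreducibles of degree 2 over GF(2): t² + t + 1.
None of them divide m (all give nonzero remainder).
Monic irreducibles of degree 3 over GF(2): t³ + t + 1, t³ + t² + 1.
None of them divide m (all give nonzero remainder).
No irreducible factor of degree ≤ 3 exists, so m is irreducible over GF(2).

Yes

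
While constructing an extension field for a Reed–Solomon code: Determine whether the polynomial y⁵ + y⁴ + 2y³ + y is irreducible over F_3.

Write f(y) = y⁵ + y⁴ + 2y³ + y.
Check for roots in F_3: f(0) = 0 → root; f(1) = 2; f(2) = 0 → root.
f(0) = 0, so (y) divides f(y); f is reducible.

No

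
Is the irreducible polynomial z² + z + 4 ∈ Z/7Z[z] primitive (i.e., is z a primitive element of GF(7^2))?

Write f(z) = z² + z + 4.
|GF(7^2)^×| = 7^2 − 1 = 48. Prime factorization: 48 = 2^4·3.
f is primitive ⇔ z has order 48 in GF(7)[z]/(f), i.e. z^(48/q) ≠ 1 for each prime q | 48.
z^(24) mod f = 1
z^(16) mod f = 2.
Since z^(24) = 1, the order of z divides 24 < 48; not primitive.

No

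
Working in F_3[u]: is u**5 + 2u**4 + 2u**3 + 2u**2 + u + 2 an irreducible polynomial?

Yes

Write P(u) = u**5 + 2u**4 + 2u**3 + 2u**2 + u + 2.
Check for roots in F_3: P(0) = 2; P(1) = 1; P(2) = 2.
No roots, so no linear factors.
Monic irreducibles of degree 2 over GF(3): u**2 + 1, u**2 + u + 2, u**2 + 2u + 2.
None of them divide P (all give nonzero remainder).
No irreducible factor of degree ≤ 2 exists, so P is irreducible over GF(3).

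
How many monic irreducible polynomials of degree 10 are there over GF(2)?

99

The number of monic irreducibles of degree 10 over GF(2) is (1/10)·Σ_{d∣10} μ(10/d) 2^d.
Divisors of 10: 1, 2, 5, 10; μ(10/d) for each: 1, -1, -1, 1.
Σ = 2^1 − 2^2 − 2^5 + 2^10 = 990.
N = 990/10 = 99.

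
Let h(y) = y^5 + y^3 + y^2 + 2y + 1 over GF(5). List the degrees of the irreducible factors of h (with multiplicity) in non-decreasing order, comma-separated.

Roots in GF(5): h(0) = 1; h(1) = 1; h(2) = 4; h(3) = 1; h(4) = 3.
Complete factorization: h(y) = (y^2 + y + 1)·(y^3 - y^2 + y + 1).
Factor degrees with multiplicity: 2 + 3 = 5.

2, 3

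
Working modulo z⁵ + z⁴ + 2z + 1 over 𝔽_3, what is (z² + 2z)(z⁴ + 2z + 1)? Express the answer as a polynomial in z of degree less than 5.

Multiply in 𝔽_3[z]: (z² + 2z)·(z⁴ + 2z + 1) = z⁶ + 2z⁵ + 2z³ + 2z² + 2z.
Reduce using z⁵ ≡ 2z⁴ + z + 2 (mod z⁵ + z⁴ + 2z + 1).
Reduced: 2z⁴ + 2z³ + 2z + 2.

2z^4 + 2z^3 + 2z + 2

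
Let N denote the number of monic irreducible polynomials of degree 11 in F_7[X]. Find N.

The number of monic irreducibles of degree 11 over GF(7) is (1/11)·Σ_{d∣11} μ(11/d) 7^d.
Divisors of 11: 1, 11; μ(11/d) for each: -1, 1.
Σ = − 7^1 + 7^11 = 1977326736.
N = 1977326736/11 = 179756976.

179756976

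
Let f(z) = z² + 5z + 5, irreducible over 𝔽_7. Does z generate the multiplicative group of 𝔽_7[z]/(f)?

|GF(7^2)^×| = 7^2 − 1 = 48. Prime factorization: 48 = 2^4·3.
f is primitive ⇔ z has order 48 in GF(7)[z]/(f), i.e. z^(48/q) ≠ 1 for each prime q | 48.
z^(24) mod f = 6.
z^(16) mod f = 4.
None equal 1, so z has full order 48; f is primitive.

Yes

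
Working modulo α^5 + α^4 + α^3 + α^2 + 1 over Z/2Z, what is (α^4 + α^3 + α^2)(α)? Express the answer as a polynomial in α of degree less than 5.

α^2 + 1

Multiply in Z/2Z[α]: (α^4 + α^3 + α^2)·(α) = α^5 + α^4 + α^3.
Reduce using α^5 ≡ α^4 + α^3 + α^2 + 1 (mod α^5 + α^4 + α^3 + α^2 + 1).
Reduced: α^2 + 1.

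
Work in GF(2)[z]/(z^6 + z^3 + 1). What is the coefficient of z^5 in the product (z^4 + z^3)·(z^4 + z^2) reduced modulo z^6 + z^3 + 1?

0

Multiply in GF(2)[z]: (z^4 + z^3)·(z^4 + z^2) = z^8 + z^7 + z^6 + z^5.
Reduce using z^6 ≡ z^3 + 1 (mod z^6 + z^3 + 1).
Reduced: z^4 + z^3 + z^2 + z + 1.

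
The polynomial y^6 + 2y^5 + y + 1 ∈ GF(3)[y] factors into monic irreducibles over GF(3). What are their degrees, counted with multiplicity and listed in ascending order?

2, 2, 2

Write h(y) = y^6 + 2y^5 + y + 1.
Roots in GF(3): h(0) = 1; h(1) = 2; h(2) = 2.
Complete factorization: h(y) = (y^2 + 1)·(y^2 + y + 2)^2.
Factor degrees with multiplicity: 2 + 2 + 2 = 6.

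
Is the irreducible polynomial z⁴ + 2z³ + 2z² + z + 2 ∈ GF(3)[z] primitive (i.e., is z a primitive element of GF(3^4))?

Yes

Write f(z) = z⁴ + 2z³ + 2z² + z + 2.
|GF(3^4)^×| = 3^4 − 1 = 80. Prime factorization: 80 = 2^4·5.
f is primitive ⇔ z has order 80 in GF(3)[z]/(f), i.e. z^(80/q) ≠ 1 for each prime q | 80.
z^(40) mod f = 2.
z^(16) mod f = z² + 2z.
None equal 1, so z has full order 80; f is primitive.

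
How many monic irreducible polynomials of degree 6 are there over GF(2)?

The number of monic irreducibles of degree 6 over GF(2) is (1/6)·Σ_{d∣6} μ(6/d) 2^d.
Divisors of 6: 1, 2, 3, 6; μ(6/d) for each: 1, -1, -1, 1.
Σ = 2^1 − 2^2 − 2^3 + 2^6 = 54.
N = 54/6 = 9.

9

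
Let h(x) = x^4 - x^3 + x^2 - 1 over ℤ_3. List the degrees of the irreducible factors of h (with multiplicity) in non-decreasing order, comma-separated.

Roots in ℤ_3: h(0) = 2; h(1) = 0 → root; h(2) = 2.
Linear factors from roots: (x - 1).
Complete factorization: h(x) = (x - 1)^2·(x^2 + x - 1).
Factor degrees with multiplicity: 1 + 1 + 2 = 4.

1, 1, 2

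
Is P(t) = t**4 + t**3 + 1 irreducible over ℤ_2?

Yes

Check for roots in ℤ_2: P(0) = 1; P(1) = 1.
No roots, so no linear factors.
Monic irreducibles of degree 2 over GF(2): t**2 + t + 1.
None of them divide P (all give nonzero remainder).
No irreducible factor of degree ≤ 2 exists, so P is irreducible over GF(2).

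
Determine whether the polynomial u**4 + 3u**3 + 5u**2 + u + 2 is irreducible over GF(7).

Yes

Write f(u) = u**4 + 3u**3 + 5u**2 + u + 2.
Check for roots in GF(7): f(0) = 2; f(1) = 5; f(2) = 1; f(3) = 2; f(4) = 2; f(5) = 5; f(6) = 4.
No roots, so no linear factors.
Degree-2 irreducible divisors: test the 21 monic irreducibles of degree 2 over GF(7).
None of them divide f (all give nonzero remainder).
No irreducible factor of degree ≤ 2 exists, so f is irreducible over GF(7).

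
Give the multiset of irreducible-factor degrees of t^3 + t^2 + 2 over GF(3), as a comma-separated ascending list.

3

Write g(t) = t^3 + t^2 + 2.
Roots in GF(3): g(0) = 2; g(1) = 1; g(2) = 2.
Complete factorization: g(t) = (t^3 + t^2 + 2).
Factor degrees with multiplicity: 3 = 3.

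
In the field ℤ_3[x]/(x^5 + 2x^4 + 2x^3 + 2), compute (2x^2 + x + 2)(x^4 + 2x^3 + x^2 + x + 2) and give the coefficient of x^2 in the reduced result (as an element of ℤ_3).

Multiply in ℤ_3[x]: (2x^2 + x + 2)·(x^4 + 2x^3 + x^2 + x + 2) = 2x^6 + 2x^5 + x^3 + x^2 + x + 1.
Reduce using x^5 ≡ x^4 + x^3 + 1 (mod x^5 + 2x^4 + 2x^3 + 2).
Reduced: 2x^3 + x^2 + 2.

1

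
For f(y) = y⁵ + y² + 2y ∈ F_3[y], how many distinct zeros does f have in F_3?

Evaluate at each of the 3 elements of F_3:
f(0) = 0 → root; f(1) = 1; f(2) = 1.
Roots: {0}.

1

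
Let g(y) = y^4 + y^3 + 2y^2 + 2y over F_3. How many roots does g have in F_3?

3

Evaluate at each of the 3 elements of F_3:
g(0) = 0 → root; g(1) = 0 → root; g(2) = 0 → root.
Roots: {0, 1, 2}.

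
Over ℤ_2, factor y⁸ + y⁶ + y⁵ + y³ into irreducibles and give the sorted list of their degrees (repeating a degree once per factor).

Write g(y) = y⁸ + y⁶ + y⁵ + y³.
Roots in ℤ_2: g(0) = 0 → root; g(1) = 0 → root.
Linear factors from roots: (y), (y + 1).
Complete factorization: g(y) = (y)^3·(y + 1)^3·(y² + y + 1).
Factor degrees with multiplicity: 1 + 1 + 1 + 1 + 1 + 1 + 2 = 8.

1, 1, 1, 1, 1, 1, 2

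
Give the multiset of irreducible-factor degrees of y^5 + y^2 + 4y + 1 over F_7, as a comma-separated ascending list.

1, 1, 1, 2

Write h(y) = y^5 + y^2 + 4y + 1.
Linear factors from roots: (y + 6), (y + 3), (y + 2).
Complete factorization: h(y) = (y + 2)·(y + 3)·(y + 6)·(y^2 + 3y + 1).
Factor degrees with multiplicity: 1 + 1 + 1 + 2 = 5.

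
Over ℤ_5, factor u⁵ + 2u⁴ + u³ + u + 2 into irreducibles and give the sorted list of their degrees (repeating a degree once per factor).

5

Write g(u) = u⁵ + 2u⁴ + u³ + u + 2.
Roots in ℤ_5: g(0) = 2; g(1) = 2; g(2) = 1; g(3) = 2; g(4) = 1.
Complete factorization: g(u) = (u⁵ + 2u⁴ + u³ + u + 2).
Factor degrees with multiplicity: 5 = 5.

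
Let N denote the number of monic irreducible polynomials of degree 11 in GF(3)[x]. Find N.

x^(3^11) − x is the product of all monic irreducibles of degree dividing 11; Möbius inversion gives N = (1/11) Σ μ(11/d)·3^d.
Divisors of 11: 1, 11; μ(11/d) for each: -1, 1.
Σ = − 3^1 + 3^11 = 177144.
N = 177144/11 = 16104.

16104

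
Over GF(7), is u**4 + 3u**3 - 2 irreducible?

Write f(u) = u**4 + 3u**3 - 2.
Check for roots in GF(7): f(0) = 5; f(1) = 2; f(2) = 3; f(3) = 6; f(4) = 5; f(5) = 4; f(6) = 3.
No roots, so no linear factors.
Degree-2 irreducible divisors: test the 21 monic irreducibles of degree 2 over GF(7).
None of them divide f (all give nonzero remainder).
No irreducible factor of degree ≤ 2 exists, so f is irreducible over GF(7).

Yes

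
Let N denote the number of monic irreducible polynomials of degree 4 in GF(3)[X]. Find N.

18

Gauss's count: N_{3}(4) = (1/4) Σ_{d|4} μ(4/d)·3^d.
Divisors of 4: 1, 2, 4; μ(4/d) for each: 0, -1, 1.
Σ = − 3^2 + 3^4 = 72.
N = 72/4 = 18.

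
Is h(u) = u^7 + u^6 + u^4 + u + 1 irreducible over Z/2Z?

Check for roots in Z/2Z: h(0) = 1; h(1) = 1.
No roots, so no linear factors.
Monic irreducibles of degree 2 over GF(2): u^2 + u + 1.
None of them divide h (all give nonzero remainder).
Monic irreducibles of degree 3 over GF(2): u^3 + u + 1, u^3 + u^2 + 1.
None of them divide h (all give nonzero remainder).
No irreducible factor of degree ≤ 3 exists, so h is irreducible over GF(2).

Yes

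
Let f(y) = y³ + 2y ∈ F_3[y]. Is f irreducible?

Check for roots in F_3: f(0) = 0 → root; f(1) = 0 → root; f(2) = 0 → root.
f(0) = 0, so (y) divides f(y); f is reducible.

No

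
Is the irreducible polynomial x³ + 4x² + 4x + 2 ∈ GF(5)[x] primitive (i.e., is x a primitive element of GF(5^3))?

Yes

Write f(x) = x³ + 4x² + 4x + 2.
|GF(5^3)^×| = 5^3 − 1 = 124. Prime factorization: 124 = 2^2·31.
f is primitive ⇔ x has order 124 in GF(5)[x]/(f), i.e. x^(124/q) ≠ 1 for each prime q | 124.
x^(62) mod f = 4.
x^(4) mod f = 2x² + 4x + 3.
None equal 1, so x has full order 124; f is primitive.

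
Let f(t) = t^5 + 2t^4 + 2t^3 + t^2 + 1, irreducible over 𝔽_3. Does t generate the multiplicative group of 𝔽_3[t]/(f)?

|GF(3^5)^×| = 3^5 − 1 = 242. Prime factorization: 242 = 2·11^2.
f is primitive ⇔ t has order 242 in GF(3)[t]/(f), i.e. t^(242/q) ≠ 1 for each prime q | 242.
t^(121) mod f = 2.
t^(22) mod f = t^4 + t^3 + t^2 + 1.
None equal 1, so t has full order 242; f is primitive.

Yes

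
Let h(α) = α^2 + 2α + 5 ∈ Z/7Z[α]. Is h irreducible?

Check for roots in Z/7Z: h(0) = 5; h(1) = 1; h(2) = 6; h(3) = 6; h(4) = 1; h(5) = 5; h(6) = 4.
No roots. A degree-2 polynomial over a field with no linear factor is irreducible.

Yes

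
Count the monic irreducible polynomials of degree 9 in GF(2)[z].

56

x^(2^9) − x is the product of all monic irreducibles of degree dividing 9; Möbius inversion gives N = (1/9) Σ μ(9/d)·2^d.
Divisors of 9: 1, 3, 9; μ(9/d) for each: 0, -1, 1.
Σ = − 2^3 + 2^9 = 504.
N = 504/9 = 56.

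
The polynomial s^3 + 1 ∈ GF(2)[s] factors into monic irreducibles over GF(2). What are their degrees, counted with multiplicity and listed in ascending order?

1, 2

Write g(s) = s^3 + 1.
Roots in GF(2): g(0) = 1; g(1) = 0 → root.
Linear factors from roots: (s + 1).
Complete factorization: g(s) = (s + 1)·(s^2 + s + 1).
Factor degrees with multiplicity: 1 + 2 = 3.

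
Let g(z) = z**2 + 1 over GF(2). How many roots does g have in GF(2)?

Evaluate at each of the 2 elements of GF(2):
g(0) = 1; g(1) = 0 → root.
Roots: {1}.

1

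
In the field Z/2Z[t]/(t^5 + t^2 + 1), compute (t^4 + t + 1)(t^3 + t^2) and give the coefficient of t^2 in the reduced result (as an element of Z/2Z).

Multiply in Z/2Z[t]: (t^4 + t + 1)·(t^3 + t^2) = t^7 + t^6 + t^4 + t^2.
Reduce using t^5 ≡ t^2 + 1 (mod t^5 + t^2 + 1).
Reduced: t^3 + t.

0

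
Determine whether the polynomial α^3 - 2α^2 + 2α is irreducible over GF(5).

No

Write h(α) = α^3 - 2α^2 + 2α.
Check for roots in GF(5): h(0) = 0 → root; h(1) = 1; h(2) = 4; h(3) = 0 → root; h(4) = 0 → root.
h(0) = 0, so (α) divides h(α); h is reducible.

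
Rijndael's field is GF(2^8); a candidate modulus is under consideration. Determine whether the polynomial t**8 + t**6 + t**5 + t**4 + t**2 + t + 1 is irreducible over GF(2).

Yes

Write f(t) = t**8 + t**6 + t**5 + t**4 + t**2 + t + 1.
Check for roots in GF(2): f(0) = 1; f(1) = 1.
No roots, so no linear factors.
Monic irreducibles of degree 2 over GF(2): t**2 + t + 1.
None of them divide f (all give nonzero remainder).
Monic irreducibles of degree 3 over GF(2): t**3 + t + 1, t**3 + t**2 + 1.
None of them divide f (all give nonzero remainder).
Monic irreducibles of degree 4 over GF(2): t**4 + t + 1, t**4 + t**3 + 1, t**4 + t**3 + t**2 + t + 1.
None of them divide f (all give nonzero remainder).
No irreducible factor of degree ≤ 4 exists, so f is irreducible over GF(2).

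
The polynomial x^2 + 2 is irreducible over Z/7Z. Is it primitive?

Write f(x) = x^2 + 2.
|GF(7^2)^×| = 7^2 − 1 = 48. Prime factorization: 48 = 2^4·3.
f is primitive ⇔ x has order 48 in GF(7)[x]/(f), i.e. x^(48/q) ≠ 1 for each prime q | 48.
x^(24) mod f = 1
x^(16) mod f = 4.
Since x^(24) = 1, the order of x divides 24 < 48; not primitive.

No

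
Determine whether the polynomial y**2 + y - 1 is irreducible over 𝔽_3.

Yes

Write P(y) = y**2 + y - 1.
Check for roots in 𝔽_3: P(0) = 2; P(1) = 1; P(2) = 2.
No roots. A degree-2 polynomial over a field with no linear factor is irreducible.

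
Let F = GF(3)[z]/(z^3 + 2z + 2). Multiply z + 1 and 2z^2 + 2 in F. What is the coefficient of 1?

Multiply in GF(3)[z]: (z + 1)·(2z^2 + 2) = 2z^3 + 2z^2 + 2z + 2.
Reduce using z^3 ≡ z + 1 (mod z^3 + 2z + 2).
Reduced: 2z^2 + z + 1.

1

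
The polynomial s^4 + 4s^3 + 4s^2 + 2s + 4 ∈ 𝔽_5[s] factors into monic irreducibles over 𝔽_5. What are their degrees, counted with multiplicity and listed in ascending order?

1, 1, 2

Write g(s) = s^4 + 4s^3 + 4s^2 + 2s + 4.
Roots in 𝔽_5: g(0) = 4; g(1) = 0 → root; g(2) = 2; g(3) = 0 → root; g(4) = 3.
Linear factors from roots: (s + 4), (s + 2).
Complete factorization: g(s) = (s + 2)·(s + 4)·(s^2 + 3s + 3).
Factor degrees with multiplicity: 1 + 1 + 2 = 4.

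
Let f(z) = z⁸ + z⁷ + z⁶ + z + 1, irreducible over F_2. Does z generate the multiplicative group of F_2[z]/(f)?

Yes

|GF(2^8)^×| = 2^8 − 1 = 255. Prime factorization: 255 = 3·5·17.
f is primitive ⇔ z has order 255 in GF(2)[z]/(f), i.e. z^(255/q) ≠ 1 for each prime q | 255.
z^(85) mod f = z⁷ + z⁵ + z³ + z².
z^(51) mod f = z⁷ + z⁴ + z + 1.
z^(15) mod f = z⁷ + z⁶ + z⁵ + z³ + z² + z.
None equal 1, so z has full order 255; f is primitive.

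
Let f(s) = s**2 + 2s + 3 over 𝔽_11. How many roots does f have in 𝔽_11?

2

Evaluate at each of the 11 elements of 𝔽_11:
f(0) = 3; f(1) = 6; f(2) = 0 → root; f(3) = 7; f(4) = 5; f(5) = 5; f(6) = 7; f(7) = 0 → root; f(8) = 6; f(9) = 3; f(10) = 2.
Roots: {2, 7}.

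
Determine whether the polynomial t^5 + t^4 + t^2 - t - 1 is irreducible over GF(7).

No

Write P(t) = t^5 + t^4 + t^2 - t - 1.
Check for roots in GF(7): P(0) = 6; P(1) = 1; P(2) = 0 → root; P(3) = 0 → root; P(4) = 3; P(5) = 3; P(6) = 1.
P(2) = 0, so (t − 2) divides P(t); P is reducible.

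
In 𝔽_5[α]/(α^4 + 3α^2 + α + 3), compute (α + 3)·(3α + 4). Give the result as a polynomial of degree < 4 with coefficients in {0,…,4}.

3α^2 + 3α + 2

Multiply in 𝔽_5[α]: (α + 3)·(3α + 4) = 3α^2 + 3α + 2.
Reduced: 3α^2 + 3α + 2.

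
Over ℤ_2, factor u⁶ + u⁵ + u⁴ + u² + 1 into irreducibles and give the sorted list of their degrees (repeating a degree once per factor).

Write h(u) = u⁶ + u⁵ + u⁴ + u² + 1.
Roots in ℤ_2: h(0) = 1; h(1) = 1.
Complete factorization: h(u) = (u⁶ + u⁵ + u⁴ + u² + 1).
Factor degrees with multiplicity: 6 = 6.

6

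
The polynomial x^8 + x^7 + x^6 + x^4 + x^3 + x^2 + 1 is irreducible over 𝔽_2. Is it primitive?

No

Write f(x) = x^8 + x^7 + x^6 + x^4 + x^3 + x^2 + 1.
|GF(2^8)^×| = 2^8 − 1 = 255. Prime factorization: 255 = 3·5·17.
f is primitive ⇔ x has order 255 in GF(2)[x]/(f), i.e. x^(255/q) ≠ 1 for each prime q | 255.
x^(85) mod f = 1
x^(51) mod f = x^6 + x^3.
x^(15) mod f = x^7 + x^6 + x^4 + x^3 + x^2 + x.
Since x^(85) = 1, the order of x divides 85 < 255; not primitive.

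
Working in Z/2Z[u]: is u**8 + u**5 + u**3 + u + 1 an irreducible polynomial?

Yes

Write P(u) = u**8 + u**5 + u**3 + u + 1.
Check for roots in Z/2Z: P(0) = 1; P(1) = 1.
No roots, so no linear factors.
Monic irreducibles of degree 2 over GF(2): u**2 + u + 1.
None of them divide P (all give nonzero remainder).
Monic irreducibles of degree 3 over GF(2): u**3 + u + 1, u**3 + u**2 + 1.
None of them divide P (all give nonzero remainder).
Monic irreducibles of degree 4 over GF(2): u**4 + u + 1, u**4 + u**3 + 1, u**4 + u**3 + u**2 + u + 1.
None of them divide P (all give nonzero remainder).
No irreducible factor of degree ≤ 4 exists, so P is irreducible over GF(2).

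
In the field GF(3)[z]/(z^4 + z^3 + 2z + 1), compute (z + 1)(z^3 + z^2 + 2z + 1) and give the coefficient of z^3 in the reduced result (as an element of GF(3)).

Multiply in GF(3)[z]: (z + 1)·(z^3 + z^2 + 2z + 1) = z^4 + 2z^3 + 1.
Reduce using z^4 ≡ 2z^3 + z + 2 (mod z^4 + z^3 + 2z + 1).
Reduced: z^3 + z.

1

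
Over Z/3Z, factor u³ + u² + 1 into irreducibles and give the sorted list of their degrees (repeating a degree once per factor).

Write h(u) = u³ + u² + 1.
Roots in Z/3Z: h(0) = 1; h(1) = 0 → root; h(2) = 1.
Linear factors from roots: (u + 2).
Complete factorization: h(u) = (u + 2)·(u² + 2u + 2).
Factor degrees with multiplicity: 1 + 2 = 3.

1, 2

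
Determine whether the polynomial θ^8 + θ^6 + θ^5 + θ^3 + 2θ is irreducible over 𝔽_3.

No

Write f(θ) = θ^8 + θ^6 + θ^5 + θ^3 + 2θ.
Check for roots in 𝔽_3: f(0) = 0 → root; f(1) = 0 → root; f(2) = 1.
f(0) = 0, so (θ) divides f(θ); f is reducible.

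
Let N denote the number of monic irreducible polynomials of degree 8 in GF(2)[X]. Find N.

30

The number of monic irreducibles of degree 8 over GF(2) is (1/8)·Σ_{d∣8} μ(8/d) 2^d.
Divisors of 8: 1, 2, 4, 8; μ(8/d) for each: 0, 0, -1, 1.
Σ = − 2^4 + 2^8 = 240.
N = 240/8 = 30.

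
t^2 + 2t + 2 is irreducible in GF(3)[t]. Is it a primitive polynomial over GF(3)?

Yes

Write f(t) = t^2 + 2t + 2.
|GF(3^2)^×| = 3^2 − 1 = 8. Prime factorization: 8 = 2^3.
f is primitive ⇔ t has order 8 in GF(3)[t]/(f), i.e. t^(8/q) ≠ 1 for each prime q | 8.
t^(4) mod f = 2.
None equal 1, so t has full order 8; f is primitive.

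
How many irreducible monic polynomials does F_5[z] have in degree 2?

10

The number of monic irreducibles of degree 2 over GF(5) is (1/2)·Σ_{d∣2} μ(2/d) 5^d.
Divisors of 2: 1, 2; μ(2/d) for each: -1, 1.
Σ = − 5^1 + 5^2 = 20.
N = 20/2 = 10.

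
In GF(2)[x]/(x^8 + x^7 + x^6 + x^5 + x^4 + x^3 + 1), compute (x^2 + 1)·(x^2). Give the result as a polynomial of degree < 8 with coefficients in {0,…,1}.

x^4 + x^2

Multiply in GF(2)[x]: (x^2 + 1)·(x^2) = x^4 + x^2.
Reduced: x^4 + x^2.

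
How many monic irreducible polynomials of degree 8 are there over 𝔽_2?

30

The number of monic irreducibles of degree 8 over GF(2) is (1/8)·Σ_{d∣8} μ(8/d) 2^d.
Divisors of 8: 1, 2, 4, 8; μ(8/d) for each: 0, 0, -1, 1.
Σ = − 2^4 + 2^8 = 240.
N = 240/8 = 30.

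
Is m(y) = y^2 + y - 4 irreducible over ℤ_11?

Yes

Check each element of ℤ_11 for a root: m(0)=7, m(1)=9, m(2)=2, m(3)=8, m(4)=5, m(5)=4, m(6)=5, m(7)=8, m(8)=2, m(9)=9, m(10)=7.
No roots. A degree-2 polynomial over a field with no linear factor is irreducible.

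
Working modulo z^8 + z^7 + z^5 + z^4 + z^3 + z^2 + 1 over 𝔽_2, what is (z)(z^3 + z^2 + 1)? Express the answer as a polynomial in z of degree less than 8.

z^4 + z^3 + z

Multiply in 𝔽_2[z]: (z)·(z^3 + z^2 + 1) = z^4 + z^3 + z.
Reduced: z^4 + z^3 + z.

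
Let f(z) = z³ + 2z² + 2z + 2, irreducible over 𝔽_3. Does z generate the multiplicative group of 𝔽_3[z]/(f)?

|GF(3^3)^×| = 3^3 − 1 = 26. Prime factorization: 26 = 2·13.
f is primitive ⇔ z has order 26 in GF(3)[z]/(f), i.e. z^(26/q) ≠ 1 for each prime q | 26.
z^(13) mod f = 1
z^(2) mod f = z².
Since z^(13) = 1, the order of z divides 13 < 26; not primitive.

No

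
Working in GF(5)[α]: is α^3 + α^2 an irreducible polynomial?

No

Write h(α) = α^3 + α^2.
Check for roots in GF(5): h(0) = 0 → root; h(1) = 2; h(2) = 2; h(3) = 1; h(4) = 0 → root.
h(0) = 0, so (α) divides h(α); h is reducible.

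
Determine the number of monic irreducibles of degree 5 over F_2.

6

The number of monic irreducibles of degree 5 over GF(2) is (1/5)·Σ_{d∣5} μ(5/d) 2^d.
Divisors of 5: 1, 5; μ(5/d) for each: -1, 1.
Σ = − 2^1 + 2^5 = 30.
N = 30/5 = 6.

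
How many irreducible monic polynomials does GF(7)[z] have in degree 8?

The number of monic irreducibles of degree 8 over GF(7) is (1/8)·Σ_{d∣8} μ(8/d) 7^d.
Divisors of 8: 1, 2, 4, 8; μ(8/d) for each: 0, 0, -1, 1.
Σ = − 7^4 + 7^8 = 5762400.
N = 5762400/8 = 720300.

720300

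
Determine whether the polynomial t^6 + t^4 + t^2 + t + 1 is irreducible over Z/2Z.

Yes

Write h(t) = t^6 + t^4 + t^2 + t + 1.
Check for roots in Z/2Z: h(0) = 1; h(1) = 1.
No roots, so no linear factors.
Monic irreducibles of degree 2 over GF(2): t^2 + t + 1.
None of them divide h (all give nonzero remainder).
Monic irreducibles of degree 3 over GF(2): t^3 + t + 1, t^3 + t^2 + 1.
None of them divide h (all give nonzero remainder).
No irreducible factor of degree ≤ 3 exists, so h is irreducible over GF(2).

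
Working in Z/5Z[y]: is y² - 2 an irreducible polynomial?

Yes

Write h(y) = y² - 2.
Check for roots in Z/5Z: h(0) = 3; h(1) = 4; h(2) = 2; h(3) = 2; h(4) = 4.
No roots. A degree-2 polynomial over a field with no linear factor is irreducible.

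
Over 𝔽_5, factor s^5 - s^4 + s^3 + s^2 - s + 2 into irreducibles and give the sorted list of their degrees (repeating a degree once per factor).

2, 3

Write f(s) = s^5 - s^4 + s^3 + s^2 - s + 2.
Roots in 𝔽_5: f(0) = 2; f(1) = 3; f(2) = 3; f(3) = 2; f(4) = 1.
Complete factorization: f(s) = (s^2 - 2)·(s^3 - s^2 - 2s - 1).
Factor degrees with multiplicity: 2 + 3 = 5.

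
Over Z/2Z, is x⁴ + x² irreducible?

No

Write f(x) = x⁴ + x².
Check for roots in Z/2Z: f(0) = 0 → root; f(1) = 0 → root.
f(0) = 0, so (x) divides f(x); f is reducible.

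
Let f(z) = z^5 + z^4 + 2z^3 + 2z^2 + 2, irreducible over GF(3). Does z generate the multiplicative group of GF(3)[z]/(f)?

|GF(3^5)^×| = 3^5 − 1 = 242. Prime factorization: 242 = 2·11^2.
f is primitive ⇔ z has order 242 in GF(3)[z]/(f), i.e. z^(242/q) ≠ 1 for each prime q | 242.
z^(121) mod f = 1
z^(22) mod f = z^4 + 2z^3 + z^2 + 1.
Since z^(121) = 1, the order of z divides 121 < 242; not primitive.

No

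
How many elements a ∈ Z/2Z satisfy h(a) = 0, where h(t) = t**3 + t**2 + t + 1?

Evaluate at each of the 2 elements of Z/2Z:
h(0) = 1; h(1) = 0 → root.
Roots: {1}.

1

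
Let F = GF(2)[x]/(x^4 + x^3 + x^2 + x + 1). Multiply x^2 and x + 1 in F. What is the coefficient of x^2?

Multiply in GF(2)[x]: (x^2)·(x + 1) = x^3 + x^2.
Reduced: x^3 + x^2.

1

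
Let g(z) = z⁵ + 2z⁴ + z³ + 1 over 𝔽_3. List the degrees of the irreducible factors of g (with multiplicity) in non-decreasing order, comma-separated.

Roots in 𝔽_3: g(0) = 1; g(1) = 2; g(2) = 1.
Complete factorization: g(z) = (z² + 1)·(z³ + 2z² + 1).
Factor degrees with multiplicity: 2 + 3 = 5.

2, 3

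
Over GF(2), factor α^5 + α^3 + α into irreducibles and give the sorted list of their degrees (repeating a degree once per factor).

1, 2, 2

Write f(α) = α^5 + α^3 + α.
Roots in GF(2): f(0) = 0 → root; f(1) = 1.
Linear factors from roots: (α).
Complete factorization: f(α) = (α)·(α^2 + α + 1)^2.
Factor degrees with multiplicity: 1 + 2 + 2 = 5.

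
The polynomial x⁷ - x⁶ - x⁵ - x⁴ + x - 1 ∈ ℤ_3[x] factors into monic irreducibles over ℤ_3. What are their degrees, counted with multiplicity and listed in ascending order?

7

Write h(x) = x⁷ - x⁶ - x⁵ - x⁴ + x - 1.
Roots in ℤ_3: h(0) = 2; h(1) = 1; h(2) = 2.
Complete factorization: h(x) = (x⁷ - x⁶ - x⁵ - x⁴ + x - 1).
Factor degrees with multiplicity: 7 = 7.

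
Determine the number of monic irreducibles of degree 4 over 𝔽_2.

3

Gauss's count: N_{2}(4) = (1/4) Σ_{d|4} μ(4/d)·2^d.
Divisors of 4: 1, 2, 4; μ(4/d) for each: 0, -1, 1.
Σ = − 2^2 + 2^4 = 12.
N = 12/4 = 3.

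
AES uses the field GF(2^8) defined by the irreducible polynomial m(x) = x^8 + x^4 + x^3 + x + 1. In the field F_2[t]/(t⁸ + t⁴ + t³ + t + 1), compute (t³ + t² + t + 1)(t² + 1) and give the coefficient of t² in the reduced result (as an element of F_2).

Multiply in F_2[t]: (t³ + t² + t + 1)·(t² + 1) = t⁵ + t⁴ + t + 1.
Reduced: t⁵ + t⁴ + t + 1.

0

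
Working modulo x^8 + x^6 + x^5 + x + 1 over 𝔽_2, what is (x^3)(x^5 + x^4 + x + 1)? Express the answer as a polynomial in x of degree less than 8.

x^7 + x^6 + x^5 + x^4 + x^3 + x + 1

Multiply in 𝔽_2[x]: (x^3)·(x^5 + x^4 + x + 1) = x^8 + x^7 + x^4 + x^3.
Reduce using x^8 ≡ x^6 + x^5 + x + 1 (mod x^8 + x^6 + x^5 + x + 1).
Reduced: x^7 + x^6 + x^5 + x^4 + x^3 + x + 1.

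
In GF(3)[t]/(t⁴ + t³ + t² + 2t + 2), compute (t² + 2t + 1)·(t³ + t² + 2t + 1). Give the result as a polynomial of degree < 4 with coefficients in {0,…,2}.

Multiply in GF(3)[t]: (t² + 2t + 1)·(t³ + t² + 2t + 1) = t⁵ + 2t³ + t + 1.
Reduce using t⁴ ≡ 2t³ + 2t² + t + 1 (mod t⁴ + t³ + t² + 2t + 2).
Reduced: 2t³ + 2t² + t.

2t^3 + 2t^2 + t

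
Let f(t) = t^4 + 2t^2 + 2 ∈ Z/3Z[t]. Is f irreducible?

Check for roots in Z/3Z: f(0) = 2; f(1) = 2; f(2) = 2.
No roots, so no linear factors.
Monic irreducibles of degree 2 over GF(3): t^2 + 1, t^2 + t + 2, t^2 + 2t + 2.
None of them divide f (all give nonzero remainder).
No irreducible factor of degree ≤ 2 exists, so f is irreducible over GF(3).

Yes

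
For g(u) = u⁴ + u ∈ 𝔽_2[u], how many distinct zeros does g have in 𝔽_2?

Evaluate at each of the 2 elements of 𝔽_2:
g(0) = 0 → root; g(1) = 0 → root.
Roots: {0, 1}.

2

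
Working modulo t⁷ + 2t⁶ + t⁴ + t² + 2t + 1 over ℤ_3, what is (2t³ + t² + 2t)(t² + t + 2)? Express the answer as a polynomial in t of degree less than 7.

Multiply in ℤ_3[t]: (2t³ + t² + 2t)·(t² + t + 2) = 2t⁵ + t³ + t² + t.
Reduced: 2t⁵ + t³ + t² + t.

2t^5 + t^3 + t^2 + t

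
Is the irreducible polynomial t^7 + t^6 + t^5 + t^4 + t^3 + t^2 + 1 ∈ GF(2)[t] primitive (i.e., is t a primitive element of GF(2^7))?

Write f(t) = t^7 + t^6 + t^5 + t^4 + t^3 + t^2 + 1.
|GF(2^7)^×| = 2^7 − 1 = 127. Prime factorization: 127 = 127.
f is primitive ⇔ t has order 127 in GF(2)[t]/(f), i.e. t^(127/q) ≠ 1 for each prime q | 127.
t^(1) mod f = t.
None equal 1, so t has full order 127; f is primitive.

Yes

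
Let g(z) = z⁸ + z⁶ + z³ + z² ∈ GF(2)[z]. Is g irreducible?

No

Check for roots in GF(2): g(0) = 0 → root; g(1) = 0 → root.
g(0) = 0, so (z) divides g(z); g is reducible.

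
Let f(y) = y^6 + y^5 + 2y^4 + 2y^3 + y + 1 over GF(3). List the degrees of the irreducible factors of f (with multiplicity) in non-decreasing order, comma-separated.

1, 2, 3

Roots in GF(3): f(0) = 1; f(1) = 2; f(2) = 0 → root.
Linear factors from roots: (y + 1).
Complete factorization: f(y) = (y + 1)·(y^2 + 2y + 2)·(y^3 + y^2 + y + 2).
Factor degrees with multiplicity: 1 + 2 + 3 = 6.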